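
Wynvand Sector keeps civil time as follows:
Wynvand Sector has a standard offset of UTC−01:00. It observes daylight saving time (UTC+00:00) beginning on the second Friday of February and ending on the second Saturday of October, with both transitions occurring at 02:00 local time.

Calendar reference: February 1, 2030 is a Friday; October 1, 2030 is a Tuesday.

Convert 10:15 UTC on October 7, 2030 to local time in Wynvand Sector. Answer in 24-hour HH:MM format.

10:15

1 February 2030 is a Friday, so the first Friday is February 1 and the second is February 8.
1 October 2030 is a Tuesday, so the first Saturday is October 5 and the second is October 12.
At the standard offset (UTC−01:00), 10:15 UTC − 1h = 09:15 Wynvand Sector standard time.
The standard-time date in Wynvand Sector, October 7, 2030, falls between 8 February and 12 October, so daylight saving is in effect and Wynvand Sector is at UTC+00:00.
10:15 UTC + 0h = 10:15 local.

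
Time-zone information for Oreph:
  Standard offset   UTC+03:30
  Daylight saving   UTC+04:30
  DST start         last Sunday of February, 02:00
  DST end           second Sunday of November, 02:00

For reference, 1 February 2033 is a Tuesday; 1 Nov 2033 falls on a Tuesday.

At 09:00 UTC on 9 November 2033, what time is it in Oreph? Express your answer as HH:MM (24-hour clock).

1 February 2033 is a Tuesday, so Sundays fall on 6, 13, 20, 27; the last is February 27.
1 November 2033 is a Tuesday, so the first Sunday is November 6 and the second is November 13.
At the standard offset (UTC+03:30), 09:00 UTC + 3h30m = 12:30 Oreph standard time.
The standard-time date in Oreph, 9 November 2033, falls between 27 February and 13 November, so daylight saving is in effect and Oreph is at UTC+04:30.
09:00 UTC + 4h30m = 13:30 local.

13:30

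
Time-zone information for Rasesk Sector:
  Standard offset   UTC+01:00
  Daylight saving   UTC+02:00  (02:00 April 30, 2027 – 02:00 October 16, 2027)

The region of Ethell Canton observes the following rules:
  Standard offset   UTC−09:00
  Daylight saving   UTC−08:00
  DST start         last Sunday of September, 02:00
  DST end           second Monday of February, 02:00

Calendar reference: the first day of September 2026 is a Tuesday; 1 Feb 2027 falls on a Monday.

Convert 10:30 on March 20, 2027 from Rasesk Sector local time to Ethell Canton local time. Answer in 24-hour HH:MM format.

March 20, 2027 is outside the daylight-saving period (30 April – 16 October), so Rasesk Sector is on standard time, UTC+01:00.
10:30 Rasesk Sector − 1h = 09:30 UTC.
1 September 2026 is a Tuesday, so Sundays fall on 6, 13, 20, 27; the last is September 27.
1 February 2027 is a Monday, so the first Monday is February 1 and the second is February 8.
At the standard offset (UTC−09:00), 09:30 UTC − 9h = 00:30 Ethell Canton standard time.
Daylight saving runs 27 September 2026 – 8 February 2027; the standard-time date in Ethell Canton, March 20, 2027, is outside that window, so Ethell Canton is on standard time at UTC−09:00.
09:30 UTC − 9h = 00:30 Ethell Canton.

00:30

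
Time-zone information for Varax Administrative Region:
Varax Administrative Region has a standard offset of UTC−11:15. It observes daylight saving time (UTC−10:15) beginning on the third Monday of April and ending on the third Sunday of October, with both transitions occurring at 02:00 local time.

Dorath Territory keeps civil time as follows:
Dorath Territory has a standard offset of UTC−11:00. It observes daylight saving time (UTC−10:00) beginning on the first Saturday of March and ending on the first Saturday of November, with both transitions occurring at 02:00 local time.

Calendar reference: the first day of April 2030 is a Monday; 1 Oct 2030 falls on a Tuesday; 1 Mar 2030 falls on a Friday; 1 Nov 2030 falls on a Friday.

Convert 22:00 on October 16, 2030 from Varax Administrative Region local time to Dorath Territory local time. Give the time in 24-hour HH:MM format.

22:15

1 April 2030 is a Monday, so the first Monday is April 1 and the third is April 15.
1 October 2030 is a Tuesday, so the first Sunday is October 6 and the third is October 20.
Daylight saving runs 15 April – 20 October; October 16, 2030 is inside that window, so Varax Administrative Region is at UTC−10:15.
22:00 Varax Administrative Region + 10h15m = 08:15 UTC (rolling into the next day, 17 October 2030).
1 March 2030 is a Friday, so the first Saturday is March 2.
1 November 2030 is a Friday, so the first Saturday is November 2.
At the standard offset (UTC−11:00), 08:15 UTC − 11h = 21:15 Dorath Territory standard time (rolling into the previous day, 16 October 2030).
The standard-time date in Dorath Territory, October 16, 2030, falls between 2 March and 2 November, so daylight saving is in effect and Dorath Territory is at UTC−10:00.
08:15 UTC − 10h = 22:15 Dorath Territory (rolling into the previous day, 16 October 2030).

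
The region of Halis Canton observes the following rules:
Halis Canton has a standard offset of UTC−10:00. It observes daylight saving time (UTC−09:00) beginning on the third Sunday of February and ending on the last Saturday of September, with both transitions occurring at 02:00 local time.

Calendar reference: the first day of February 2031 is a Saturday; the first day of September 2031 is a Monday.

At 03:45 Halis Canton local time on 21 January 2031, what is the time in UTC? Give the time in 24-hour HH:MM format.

13:45

1 February 2031 is a Saturday, so the first Sunday is February 2 and the third is February 16.
1 September 2031 is a Monday, so Saturdays fall on 6, 13, 20, 27; the last is September 27.
21 January 2031 is outside the daylight-saving period (16 February – 27 September), so Halis Canton is on standard time, UTC−10:00.
03:45 local + 10h = 13:45 UTC.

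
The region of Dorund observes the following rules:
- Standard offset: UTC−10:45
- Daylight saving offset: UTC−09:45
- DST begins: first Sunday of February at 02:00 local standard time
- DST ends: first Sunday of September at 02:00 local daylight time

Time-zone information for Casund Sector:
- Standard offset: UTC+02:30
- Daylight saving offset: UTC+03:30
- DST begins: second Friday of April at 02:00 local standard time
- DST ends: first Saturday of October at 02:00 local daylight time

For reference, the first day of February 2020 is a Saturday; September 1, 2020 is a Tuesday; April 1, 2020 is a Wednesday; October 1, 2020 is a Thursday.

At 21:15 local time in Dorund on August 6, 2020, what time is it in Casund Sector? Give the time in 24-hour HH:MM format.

1 February 2020 is a Saturday, so the first Sunday is February 2.
1 September 2020 is a Tuesday, so the first Sunday is September 6.
Daylight saving runs 2 February – 6 September; August 6, 2020 is inside that window, so Dorund is at UTC−09:45.
21:15 Dorund + 9h45m = 07:00 UTC (rolling into the next day, 7 August 2020).
1 April 2020 is a Wednesday, so the first Friday is April 3 and the second is April 10.
1 October 2020 is a Thursday, so the first Saturday is October 3.
At the standard offset (UTC+02:30), 07:00 UTC + 2h30m = 09:30 Casund Sector standard time.
The standard-time date in Casund Sector, August 7, 2020, lies within the daylight-saving period (10 April – 3 October), so Casund Sector is on daylight time, UTC+03:30.
07:00 UTC + 3h30m = 10:30 Casund Sector.

10:30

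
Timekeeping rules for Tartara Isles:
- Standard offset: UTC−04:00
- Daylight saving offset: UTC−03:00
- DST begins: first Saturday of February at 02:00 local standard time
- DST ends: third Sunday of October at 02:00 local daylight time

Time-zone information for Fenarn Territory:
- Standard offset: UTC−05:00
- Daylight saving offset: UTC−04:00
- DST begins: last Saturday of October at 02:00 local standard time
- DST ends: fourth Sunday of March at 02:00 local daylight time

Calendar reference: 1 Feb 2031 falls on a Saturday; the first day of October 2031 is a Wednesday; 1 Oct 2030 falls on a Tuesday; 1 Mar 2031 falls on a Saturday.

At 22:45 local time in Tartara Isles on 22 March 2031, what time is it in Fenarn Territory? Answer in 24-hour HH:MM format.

21:45

1 February 2031 is a Saturday, so the first Saturday is February 1.
1 October 2031 is a Wednesday, so the first Sunday is October 5 and the third is October 19.
Daylight saving runs 1 February – 19 October; 22 March 2031 is inside that window, so Tartara Isles is at UTC−03:00.
22:45 Tartara Isles + 3h = 01:45 UTC (rolling into the next day, 23 March 2031).
1 October 2030 is a Tuesday, so Saturdays fall on 5, 12, 19, 26; the last is October 26.
1 March 2031 is a Saturday, so the first Sunday is March 2 and the fourth is March 23.
At the standard offset (UTC−05:00), 01:45 UTC − 5h = 20:45 Fenarn Territory standard time (rolling into the previous day, 22 March 2031).
The standard-time date in Fenarn Territory, 22 March 2031, lies within the daylight-saving period (26 October 2030 – 23 March 2031), so Fenarn Territory is on daylight time, UTC−04:00.
01:45 UTC − 4h = 21:45 Fenarn Territory (rolling into the previous day, 22 March 2031).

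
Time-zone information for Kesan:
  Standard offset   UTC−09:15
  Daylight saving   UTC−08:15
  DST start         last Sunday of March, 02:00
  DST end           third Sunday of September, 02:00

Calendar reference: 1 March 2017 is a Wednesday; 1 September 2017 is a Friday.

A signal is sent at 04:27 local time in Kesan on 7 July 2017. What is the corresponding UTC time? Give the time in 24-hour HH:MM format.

1 March 2017 is a Wednesday, so Sundays fall on 5, 12, 19, 26; the last is March 26.
1 September 2017 is a Friday, so the first Sunday is September 3 and the third is September 17.
Daylight saving runs 26 March – 17 September; 7 July 2017 is inside that window, so Kesan is at UTC−08:15.
04:27 local + 8h15m = 12:42 UTC.

12:42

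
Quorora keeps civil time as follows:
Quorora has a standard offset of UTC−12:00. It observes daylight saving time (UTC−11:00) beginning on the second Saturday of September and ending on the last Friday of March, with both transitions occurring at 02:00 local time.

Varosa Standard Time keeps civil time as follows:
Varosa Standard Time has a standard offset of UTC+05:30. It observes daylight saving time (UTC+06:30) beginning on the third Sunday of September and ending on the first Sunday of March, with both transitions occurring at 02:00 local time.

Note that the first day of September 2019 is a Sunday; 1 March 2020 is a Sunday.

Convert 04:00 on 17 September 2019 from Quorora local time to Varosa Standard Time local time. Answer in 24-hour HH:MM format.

1 September 2019 is a Sunday, so the first Saturday is September 7 and the second is September 14.
1 March 2020 is a Sunday, so Fridays fall on 6, 13, 20, 27; the last is March 27.
17 September 2019 lies within the daylight-saving period (14 September 2019 – 27 March 2020), so Quorora is on daylight time, UTC−11:00.
04:00 Quorora + 11h = 15:00 UTC.
1 September 2019 is a Sunday, so the first Sunday is September 1 and the third is September 15.
1 March 2020 is a Sunday, so the first Sunday is March 1.
At the standard offset (UTC+05:30), 15:00 UTC + 5h30m = 20:30 Varosa Standard Time standard time.
The standard-time date in Varosa Standard Time, 17 September 2019, falls between 15 September 2019 and 1 March 2020, so daylight saving is in effect and Varosa Standard Time is at UTC+06:30.
15:00 UTC + 6h30m = 21:30 Varosa Standard Time.

21:30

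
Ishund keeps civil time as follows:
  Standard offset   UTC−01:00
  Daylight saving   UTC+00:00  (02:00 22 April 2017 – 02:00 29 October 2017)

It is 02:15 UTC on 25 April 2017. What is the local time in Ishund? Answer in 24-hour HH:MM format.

At the standard offset (UTC−01:00), 02:15 UTC − 1h = 01:15 Ishund standard time.
The standard-time date in Ishund, 25 April 2017, falls between 22 April and 29 October, so daylight saving is in effect and Ishund is at UTC+00:00.
02:15 UTC + 0h = 02:15 local.

02:15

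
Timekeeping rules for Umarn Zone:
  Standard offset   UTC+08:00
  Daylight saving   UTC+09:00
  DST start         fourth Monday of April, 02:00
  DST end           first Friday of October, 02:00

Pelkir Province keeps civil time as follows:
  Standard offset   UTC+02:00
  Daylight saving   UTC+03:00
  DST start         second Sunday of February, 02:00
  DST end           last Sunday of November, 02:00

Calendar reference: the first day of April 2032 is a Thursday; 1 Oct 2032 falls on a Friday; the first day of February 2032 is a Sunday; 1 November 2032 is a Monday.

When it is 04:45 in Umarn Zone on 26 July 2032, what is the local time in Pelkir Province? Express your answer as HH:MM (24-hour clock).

22:45

1 April 2032 is a Thursday, so the first Monday is April 5 and the fourth is April 26.
1 October 2032 is a Friday, so the first Friday is October 1.
26 July 2032 falls between 26 April and 1 October, so daylight saving is in effect and Umarn Zone is at UTC+09:00.
04:45 Umarn Zone − 9h = 19:45 UTC (rolling into the previous day, 25 July 2032).
1 February 2032 is a Sunday, so the first Sunday is February 1 and the second is February 8.
1 November 2032 is a Monday, so Sundays fall on 7, 14, 21, 28; the last is November 28.
At the standard offset (UTC+02:00), 19:45 UTC + 2h = 21:45 Pelkir Province standard time.
The standard-time date in Pelkir Province, 25 July 2032, falls between 8 February and 28 November, so daylight saving is in effect and Pelkir Province is at UTC+03:00.
19:45 UTC + 3h = 22:45 Pelkir Province.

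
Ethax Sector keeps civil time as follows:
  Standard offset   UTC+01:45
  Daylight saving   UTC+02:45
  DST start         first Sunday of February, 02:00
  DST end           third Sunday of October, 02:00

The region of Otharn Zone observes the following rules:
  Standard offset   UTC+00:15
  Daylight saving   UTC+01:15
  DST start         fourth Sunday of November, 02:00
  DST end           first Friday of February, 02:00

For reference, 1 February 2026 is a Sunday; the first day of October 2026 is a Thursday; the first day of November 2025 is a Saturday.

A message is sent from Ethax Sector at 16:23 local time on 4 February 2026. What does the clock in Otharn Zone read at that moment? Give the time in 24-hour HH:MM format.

1 February 2026 is a Sunday, so the first Sunday is February 1.
1 October 2026 is a Thursday, so the first Sunday is October 4 and the third is October 18.
4 February 2026 falls between 1 February and 18 October, so daylight saving is in effect and Ethax Sector is at UTC+02:45.
16:23 Ethax Sector − 2h45m = 13:38 UTC.
1 November 2025 is a Saturday, so the first Sunday is November 2 and the fourth is November 23.
1 February 2026 is a Sunday, so the first Friday is February 6.
At the standard offset (UTC+00:15), 13:38 UTC + 0h15m = 13:53 Otharn Zone standard time.
The standard-time date in Otharn Zone, 4 February 2026, falls between 23 November 2025 and 6 February 2026, so daylight saving is in effect and Otharn Zone is at UTC+01:15.
13:38 UTC + 1h15m = 14:53 Otharn Zone.

14:53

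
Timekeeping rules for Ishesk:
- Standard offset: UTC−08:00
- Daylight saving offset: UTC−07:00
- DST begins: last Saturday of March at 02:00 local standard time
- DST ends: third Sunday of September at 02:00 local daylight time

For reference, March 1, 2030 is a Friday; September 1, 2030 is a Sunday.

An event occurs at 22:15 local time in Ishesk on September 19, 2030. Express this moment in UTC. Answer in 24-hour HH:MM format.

06:15

1 March 2030 is a Friday, so Saturdays fall on 2, 9, 16, 23, 30; the last is March 30.
1 September 2030 is a Sunday, so the first Sunday is September 1 and the third is September 15.
September 19, 2030 does not fall between 30 March and 15 September, so daylight saving is not in effect and Ishesk is at UTC−08:00.
22:15 local + 8h = 06:15 UTC (rolling into the next day, 20 September 2030).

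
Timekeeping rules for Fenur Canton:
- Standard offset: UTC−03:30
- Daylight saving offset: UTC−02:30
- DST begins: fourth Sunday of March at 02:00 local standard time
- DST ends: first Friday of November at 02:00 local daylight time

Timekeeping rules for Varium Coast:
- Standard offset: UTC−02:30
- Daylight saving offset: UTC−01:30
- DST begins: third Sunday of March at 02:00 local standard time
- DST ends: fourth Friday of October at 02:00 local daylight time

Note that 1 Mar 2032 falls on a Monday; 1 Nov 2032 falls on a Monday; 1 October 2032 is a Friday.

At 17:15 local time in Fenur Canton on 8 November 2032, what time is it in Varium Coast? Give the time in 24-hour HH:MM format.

1 March 2032 is a Monday, so the first Sunday is March 7 and the fourth is March 28.
1 November 2032 is a Monday, so the first Friday is November 5.
Daylight saving runs 28 March – 5 November; 8 November 2032 is outside that window, so Fenur Canton is on standard time at UTC−03:30.
17:15 Fenur Canton + 3h30m = 20:45 UTC.
1 March 2032 is a Monday, so the first Sunday is March 7 and the third is March 21.
1 October 2032 is a Friday, so the first Friday is October 1 and the fourth is October 22.
At the standard offset (UTC−02:30), 20:45 UTC − 2h30m = 18:15 Varium Coast standard time.
The standard-time date in Varium Coast, 8 November 2032, is outside the daylight-saving period (21 March – 22 October), so Varium Coast is on standard time, UTC−02:30.
20:45 UTC − 2h30m = 18:15 Varium Coast.

18:15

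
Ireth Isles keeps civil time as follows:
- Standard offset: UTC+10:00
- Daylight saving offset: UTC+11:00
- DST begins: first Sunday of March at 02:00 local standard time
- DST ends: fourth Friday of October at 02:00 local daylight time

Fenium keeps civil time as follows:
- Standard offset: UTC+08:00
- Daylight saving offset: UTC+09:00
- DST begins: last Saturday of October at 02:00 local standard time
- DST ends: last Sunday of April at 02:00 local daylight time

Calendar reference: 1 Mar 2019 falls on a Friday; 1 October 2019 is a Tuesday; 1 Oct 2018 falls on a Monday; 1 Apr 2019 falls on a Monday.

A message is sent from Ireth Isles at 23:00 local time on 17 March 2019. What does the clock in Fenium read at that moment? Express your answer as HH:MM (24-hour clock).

21:00

1 March 2019 is a Friday, so the first Sunday is March 3.
1 October 2019 is a Tuesday, so the first Friday is October 4 and the fourth is October 25.
17 March 2019 falls between 3 March and 25 October, so daylight saving is in effect and Ireth Isles is at UTC+11:00.
23:00 Ireth Isles − 11h = 12:00 UTC.
1 October 2018 is a Monday, so Saturdays fall on 6, 13, 20, 27; the last is October 27.
1 April 2019 is a Monday, so Sundays fall on 7, 14, 21, 28; the last is April 28.
At the standard offset (UTC+08:00), 12:00 UTC + 8h = 20:00 Fenium standard time.
Daylight saving runs 27 October 2018 – 28 April 2019; the standard-time date in Fenium, 17 March 2019, is inside that window, so Fenium is at UTC+09:00.
12:00 UTC + 9h = 21:00 Fenium.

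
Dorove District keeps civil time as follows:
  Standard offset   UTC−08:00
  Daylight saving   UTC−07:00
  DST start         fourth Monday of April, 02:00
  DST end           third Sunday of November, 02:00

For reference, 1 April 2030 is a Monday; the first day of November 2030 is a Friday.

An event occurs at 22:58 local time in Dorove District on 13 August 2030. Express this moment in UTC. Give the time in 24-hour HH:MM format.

05:58

1 April 2030 is a Monday, so the first Monday is April 1 and the fourth is April 22.
1 November 2030 is a Friday, so the first Sunday is November 3 and the third is November 17.
13 August 2030 lies within the daylight-saving period (22 April – 17 November), so Dorove District is on daylight time, UTC−07:00.
22:58 local + 7h = 05:58 UTC (rolling into the next day, 14 August 2030).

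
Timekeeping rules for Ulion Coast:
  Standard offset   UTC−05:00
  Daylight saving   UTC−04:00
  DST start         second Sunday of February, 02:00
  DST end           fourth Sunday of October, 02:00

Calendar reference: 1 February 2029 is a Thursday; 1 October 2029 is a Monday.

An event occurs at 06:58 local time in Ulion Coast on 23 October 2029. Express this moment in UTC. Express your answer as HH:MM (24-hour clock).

10:58

1 February 2029 is a Thursday, so the first Sunday is February 4 and the second is February 11.
1 October 2029 is a Monday, so the first Sunday is October 7 and the fourth is October 28.
23 October 2029 falls between 11 February and 28 October, so daylight saving is in effect and Ulion Coast is at UTC−04:00.
06:58 local + 4h = 10:58 UTC.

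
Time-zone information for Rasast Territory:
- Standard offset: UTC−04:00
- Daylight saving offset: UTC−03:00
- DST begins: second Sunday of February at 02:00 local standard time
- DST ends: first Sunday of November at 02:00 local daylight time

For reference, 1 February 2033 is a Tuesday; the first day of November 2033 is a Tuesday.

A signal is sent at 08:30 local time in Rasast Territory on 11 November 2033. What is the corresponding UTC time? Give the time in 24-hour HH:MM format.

12:30

1 February 2033 is a Tuesday, so the first Sunday is February 6 and the second is February 13.
1 November 2033 is a Tuesday, so the first Sunday is November 6.
11 November 2033 is outside the daylight-saving period (13 February – 6 November), so Rasast Territory is on standard time, UTC−04:00.
08:30 local + 4h = 12:30 UTC.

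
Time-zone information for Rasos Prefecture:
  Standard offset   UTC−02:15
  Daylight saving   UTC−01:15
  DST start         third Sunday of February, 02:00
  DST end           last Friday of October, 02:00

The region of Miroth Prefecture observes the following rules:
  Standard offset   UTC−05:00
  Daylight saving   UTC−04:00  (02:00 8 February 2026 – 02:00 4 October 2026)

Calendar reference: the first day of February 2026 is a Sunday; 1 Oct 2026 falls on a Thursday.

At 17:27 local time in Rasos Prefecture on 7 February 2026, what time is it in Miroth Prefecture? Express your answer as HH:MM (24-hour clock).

1 February 2026 is a Sunday, so the first Sunday is February 1 and the third is February 15.
1 October 2026 is a Thursday, so Fridays fall on 2, 9, 16, 23, 30; the last is October 30.
7 February 2026 is outside the daylight-saving period (15 February – 30 October), so Rasos Prefecture is on standard time, UTC−02:15.
17:27 Rasos Prefecture + 2h15m = 19:42 UTC.
At the standard offset (UTC−05:00), 19:42 UTC − 5h = 14:42 Miroth Prefecture standard time.
Daylight saving runs 8 February – 4 October; the standard-time date in Miroth Prefecture, 7 February 2026, is outside that window, so Miroth Prefecture is on standard time at UTC−05:00.
19:42 UTC − 5h = 14:42 Miroth Prefecture.

14:42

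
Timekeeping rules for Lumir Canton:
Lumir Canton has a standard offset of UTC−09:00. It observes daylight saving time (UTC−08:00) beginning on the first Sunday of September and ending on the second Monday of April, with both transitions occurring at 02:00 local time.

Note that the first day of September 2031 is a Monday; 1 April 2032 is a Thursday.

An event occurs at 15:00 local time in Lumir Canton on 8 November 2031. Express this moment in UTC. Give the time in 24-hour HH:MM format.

23:00

1 September 2031 is a Monday, so the first Sunday is September 7.
1 April 2032 is a Thursday, so the first Monday is April 5 and the second is April 12.
Daylight saving runs 7 September 2031 – 12 April 2032; 8 November 2031 is inside that window, so Lumir Canton is at UTC−08:00.
15:00 local + 8h = 23:00 UTC.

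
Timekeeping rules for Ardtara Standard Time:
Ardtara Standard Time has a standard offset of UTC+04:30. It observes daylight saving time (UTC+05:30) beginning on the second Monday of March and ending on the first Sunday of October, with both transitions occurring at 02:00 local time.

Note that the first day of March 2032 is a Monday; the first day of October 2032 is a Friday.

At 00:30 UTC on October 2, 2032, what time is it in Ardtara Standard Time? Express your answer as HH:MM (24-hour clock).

1 March 2032 is a Monday, so the first Monday is March 1 and the second is March 8.
1 October 2032 is a Friday, so the first Sunday is October 3.
At the standard offset (UTC+04:30), 00:30 UTC + 4h30m = 05:00 Ardtara Standard Time standard time.
The standard-time date in Ardtara Standard Time, October 2, 2032, lies within the daylight-saving period (8 March – 3 October), so Ardtara Standard Time is on daylight time, UTC+05:30.
00:30 UTC + 5h30m = 06:00 local.

06:00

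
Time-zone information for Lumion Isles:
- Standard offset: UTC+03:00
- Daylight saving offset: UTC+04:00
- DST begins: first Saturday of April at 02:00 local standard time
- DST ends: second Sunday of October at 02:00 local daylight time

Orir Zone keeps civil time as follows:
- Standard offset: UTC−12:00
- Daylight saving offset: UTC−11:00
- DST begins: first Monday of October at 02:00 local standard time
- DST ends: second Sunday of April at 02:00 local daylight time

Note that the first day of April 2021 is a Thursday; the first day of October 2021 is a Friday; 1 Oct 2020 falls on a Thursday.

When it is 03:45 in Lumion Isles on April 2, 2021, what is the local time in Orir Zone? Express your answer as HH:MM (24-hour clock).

1 April 2021 is a Thursday, so the first Saturday is April 3.
1 October 2021 is a Friday, so the first Sunday is October 3 and the second is October 10.
April 2, 2021 does not fall between 3 April and 10 October, so daylight saving is not in effect and Lumion Isles is at UTC+03:00.
03:45 Lumion Isles − 3h = 00:45 UTC.
1 October 2020 is a Thursday, so the first Monday is October 5.
1 April 2021 is a Thursday, so the first Sunday is April 4 and the second is April 11.
At the standard offset (UTC−12:00), 00:45 UTC − 12h = 12:45 Orir Zone standard time (rolling into the previous day, 1 April 2021).
Daylight saving runs 5 October 2020 – 11 April 2021; the standard-time date in Orir Zone, April 1, 2021, is inside that window, so Orir Zone is at UTC−11:00.
00:45 UTC − 11h = 13:45 Orir Zone (rolling into the previous day, 1 April 2021).

13:45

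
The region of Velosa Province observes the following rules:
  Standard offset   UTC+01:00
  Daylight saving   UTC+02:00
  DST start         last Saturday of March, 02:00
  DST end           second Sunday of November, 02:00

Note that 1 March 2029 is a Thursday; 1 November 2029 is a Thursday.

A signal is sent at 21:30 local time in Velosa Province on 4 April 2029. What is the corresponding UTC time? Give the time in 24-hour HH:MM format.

19:30

1 March 2029 is a Thursday, so Saturdays fall on 3, 10, 17, 24, 31; the last is March 31.
1 November 2029 is a Thursday, so the first Sunday is November 4 and the second is November 11.
4 April 2029 falls between 31 March and 11 November, so daylight saving is in effect and Velosa Province is at UTC+02:00.
21:30 local − 2h = 19:30 UTC.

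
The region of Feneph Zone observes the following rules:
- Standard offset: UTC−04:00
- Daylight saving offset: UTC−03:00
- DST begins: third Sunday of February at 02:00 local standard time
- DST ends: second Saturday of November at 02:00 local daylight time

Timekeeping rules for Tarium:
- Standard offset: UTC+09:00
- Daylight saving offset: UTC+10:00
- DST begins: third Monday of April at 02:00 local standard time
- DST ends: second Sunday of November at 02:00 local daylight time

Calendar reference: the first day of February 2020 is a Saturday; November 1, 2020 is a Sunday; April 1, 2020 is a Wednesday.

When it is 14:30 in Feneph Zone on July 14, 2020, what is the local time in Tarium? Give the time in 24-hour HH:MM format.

03:30

1 February 2020 is a Saturday, so the first Sunday is February 2 and the third is February 16.
1 November 2020 is a Sunday, so the first Saturday is November 7 and the second is November 14.
July 14, 2020 lies within the daylight-saving period (16 February – 14 November), so Feneph Zone is on daylight time, UTC−03:00.
14:30 Feneph Zone + 3h = 17:30 UTC.
1 April 2020 is a Wednesday, so the first Monday is April 6 and the third is April 20.
1 November 2020 is a Sunday, so the first Sunday is November 1 and the second is November 8.
At the standard offset (UTC+09:00), 17:30 UTC + 9h = 02:30 Tarium standard time (rolling into the next day, 15 July 2020).
The standard-time date in Tarium, July 15, 2020, falls between 20 April and 8 November, so daylight saving is in effect and Tarium is at UTC+10:00.
17:30 UTC + 10h = 03:30 Tarium (rolling into the next day, 15 July 2020).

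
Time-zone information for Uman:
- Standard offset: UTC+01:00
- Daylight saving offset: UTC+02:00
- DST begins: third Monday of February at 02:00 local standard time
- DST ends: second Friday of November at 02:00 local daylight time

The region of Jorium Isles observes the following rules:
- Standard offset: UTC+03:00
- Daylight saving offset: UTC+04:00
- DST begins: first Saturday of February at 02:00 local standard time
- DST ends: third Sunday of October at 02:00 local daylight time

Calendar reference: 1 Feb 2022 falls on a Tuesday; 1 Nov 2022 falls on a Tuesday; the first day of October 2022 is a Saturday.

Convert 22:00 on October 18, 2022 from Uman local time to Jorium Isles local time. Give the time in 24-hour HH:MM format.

23:00

1 February 2022 is a Tuesday, so the first Monday is February 7 and the third is February 21.
1 November 2022 is a Tuesday, so the first Friday is November 4 and the second is November 11.
October 18, 2022 lies within the daylight-saving period (21 February – 11 November), so Uman is on daylight time, UTC+02:00.
22:00 Uman − 2h = 20:00 UTC.
1 February 2022 is a Tuesday, so the first Saturday is February 5.
1 October 2022 is a Saturday, so the first Sunday is October 2 and the third is October 16.
At the standard offset (UTC+03:00), 20:00 UTC + 3h = 23:00 Jorium Isles standard time.
The standard-time date in Jorium Isles, October 18, 2022, does not fall between 5 February and 16 October, so daylight saving is not in effect and Jorium Isles is at UTC+03:00.
20:00 UTC + 3h = 23:00 Jorium Isles.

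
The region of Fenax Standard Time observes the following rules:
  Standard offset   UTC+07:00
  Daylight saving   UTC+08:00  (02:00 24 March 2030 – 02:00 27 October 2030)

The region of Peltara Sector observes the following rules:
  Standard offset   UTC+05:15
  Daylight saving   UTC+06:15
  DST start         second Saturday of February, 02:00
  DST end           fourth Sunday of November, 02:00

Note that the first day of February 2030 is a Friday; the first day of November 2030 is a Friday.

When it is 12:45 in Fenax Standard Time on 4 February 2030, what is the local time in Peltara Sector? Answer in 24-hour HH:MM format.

4 February 2030 is outside the daylight-saving period (24 March – 27 October), so Fenax Standard Time is on standard time, UTC+07:00.
12:45 Fenax Standard Time − 7h = 05:45 UTC.
1 February 2030 is a Friday, so the first Saturday is February 2 and the second is February 9.
1 November 2030 is a Friday, so the first Sunday is November 3 and the fourth is November 24.
At the standard offset (UTC+05:15), 05:45 UTC + 5h15m = 11:00 Peltara Sector standard time.
Daylight saving runs 9 February – 24 November; the standard-time date in Peltara Sector, 4 February 2030, is outside that window, so Peltara Sector is on standard time at UTC+05:15.
05:45 UTC + 5h15m = 11:00 Peltara Sector.

11:00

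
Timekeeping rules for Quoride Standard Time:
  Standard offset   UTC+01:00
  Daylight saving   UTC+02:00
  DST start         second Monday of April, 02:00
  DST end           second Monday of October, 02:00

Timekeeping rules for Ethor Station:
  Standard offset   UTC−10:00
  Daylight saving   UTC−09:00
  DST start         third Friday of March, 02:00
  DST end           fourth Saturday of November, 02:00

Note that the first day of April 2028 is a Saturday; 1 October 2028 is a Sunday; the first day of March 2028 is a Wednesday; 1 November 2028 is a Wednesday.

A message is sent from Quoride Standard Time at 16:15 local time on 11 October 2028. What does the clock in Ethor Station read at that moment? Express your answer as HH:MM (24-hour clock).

06:15

1 April 2028 is a Saturday, so the first Monday is April 3 and the second is April 10.
1 October 2028 is a Sunday, so the first Monday is October 2 and the second is October 9.
11 October 2028 does not fall between 10 April and 9 October, so daylight saving is not in effect and Quoride Standard Time is at UTC+01:00.
16:15 Quoride Standard Time − 1h = 15:15 UTC.
1 March 2028 is a Wednesday, so the first Friday is March 3 and the third is March 17.
1 November 2028 is a Wednesday, so the first Saturday is November 4 and the fourth is November 25.
At the standard offset (UTC−10:00), 15:15 UTC − 10h = 05:15 Ethor Station standard time.
The standard-time date in Ethor Station, 11 October 2028, lies within the daylight-saving period (17 March – 25 November), so Ethor Station is on daylight time, UTC−09:00.
15:15 UTC − 9h = 06:15 Ethor Station.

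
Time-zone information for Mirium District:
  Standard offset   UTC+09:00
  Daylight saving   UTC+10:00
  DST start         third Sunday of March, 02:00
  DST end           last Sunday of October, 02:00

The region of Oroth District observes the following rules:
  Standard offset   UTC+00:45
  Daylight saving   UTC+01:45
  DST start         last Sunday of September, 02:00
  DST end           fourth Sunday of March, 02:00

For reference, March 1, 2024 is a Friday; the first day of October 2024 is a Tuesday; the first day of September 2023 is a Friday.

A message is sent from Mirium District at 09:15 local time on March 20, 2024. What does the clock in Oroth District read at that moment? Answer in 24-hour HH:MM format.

1 March 2024 is a Friday, so the first Sunday is March 3 and the third is March 17.
1 October 2024 is a Tuesday, so Sundays fall on 6, 13, 20, 27; the last is October 27.
Daylight saving runs 17 March – 27 October; March 20, 2024 is inside that window, so Mirium District is at UTC+10:00.
09:15 Mirium District − 10h = 23:15 UTC (rolling into the previous day, 19 March 2024).
1 September 2023 is a Friday, so Sundays fall on 3, 10, 17, 24; the last is September 24.
1 March 2024 is a Friday, so the first Sunday is March 3 and the fourth is March 24.
At the standard offset (UTC+00:45), 23:15 UTC + 0h45m = 00:00 Oroth District standard time (rolling into the next day, 20 March 2024).
Daylight saving runs 24 September 2023 – 24 March 2024; the standard-time date in Oroth District, March 20, 2024, is inside that window, so Oroth District is at UTC+01:45.
23:15 UTC + 1h45m = 01:00 Oroth District (rolling into the next day, 20 March 2024).

01:00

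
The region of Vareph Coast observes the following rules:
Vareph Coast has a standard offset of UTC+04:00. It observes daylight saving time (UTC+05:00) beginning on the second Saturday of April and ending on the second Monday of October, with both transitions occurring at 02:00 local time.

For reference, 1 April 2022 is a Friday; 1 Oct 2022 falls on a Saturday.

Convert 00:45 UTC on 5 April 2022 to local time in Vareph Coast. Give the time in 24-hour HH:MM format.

04:45

1 April 2022 is a Friday, so the first Saturday is April 2 and the second is April 9.
1 October 2022 is a Saturday, so the first Monday is October 3 and the second is October 10.
At the standard offset (UTC+04:00), 00:45 UTC + 4h = 04:45 Vareph Coast standard time.
The standard-time date in Vareph Coast, 5 April 2022, does not fall between 9 April and 10 October, so daylight saving is not in effect and Vareph Coast is at UTC+04:00.
00:45 UTC + 4h = 04:45 local.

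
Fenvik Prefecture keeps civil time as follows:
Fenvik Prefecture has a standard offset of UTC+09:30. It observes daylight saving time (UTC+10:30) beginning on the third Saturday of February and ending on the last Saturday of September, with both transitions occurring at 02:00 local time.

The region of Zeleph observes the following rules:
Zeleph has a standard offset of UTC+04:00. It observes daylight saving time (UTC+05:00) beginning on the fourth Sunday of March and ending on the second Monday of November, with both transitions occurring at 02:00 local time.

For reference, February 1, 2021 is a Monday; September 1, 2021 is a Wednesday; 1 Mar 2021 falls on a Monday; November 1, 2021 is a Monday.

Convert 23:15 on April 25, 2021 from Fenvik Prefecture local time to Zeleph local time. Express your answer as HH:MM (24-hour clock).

1 February 2021 is a Monday, so the first Saturday is February 6 and the third is February 20.
1 September 2021 is a Wednesday, so Saturdays fall on 4, 11, 18, 25; the last is September 25.
Daylight saving runs 20 February – 25 September; April 25, 2021 is inside that window, so Fenvik Prefecture is at UTC+10:30.
23:15 Fenvik Prefecture − 10h30m = 12:45 UTC.
1 March 2021 is a Monday, so the first Sunday is March 7 and the fourth is March 28.
1 November 2021 is a Monday, so the first Monday is November 1 and the second is November 8.
At the standard offset (UTC+04:00), 12:45 UTC + 4h = 16:45 Zeleph standard time.
Daylight saving runs 28 March – 8 November; the standard-time date in Zeleph, April 25, 2021, is inside that window, so Zeleph is at UTC+05:00.
12:45 UTC + 5h = 17:45 Zeleph.

17:45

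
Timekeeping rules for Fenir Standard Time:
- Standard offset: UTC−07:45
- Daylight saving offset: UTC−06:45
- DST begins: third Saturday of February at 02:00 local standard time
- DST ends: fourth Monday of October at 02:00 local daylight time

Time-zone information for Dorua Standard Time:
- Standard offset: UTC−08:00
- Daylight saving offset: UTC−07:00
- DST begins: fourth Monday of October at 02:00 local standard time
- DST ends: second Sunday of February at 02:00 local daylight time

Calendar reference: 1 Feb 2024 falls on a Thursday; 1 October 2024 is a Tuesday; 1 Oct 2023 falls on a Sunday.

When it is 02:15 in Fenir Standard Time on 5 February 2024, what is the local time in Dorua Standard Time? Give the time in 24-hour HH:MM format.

03:00

1 February 2024 is a Thursday, so the first Saturday is February 3 and the third is February 17.
1 October 2024 is a Tuesday, so the first Monday is October 7 and the fourth is October 28.
5 February 2024 does not fall between 17 February and 28 October, so daylight saving is not in effect and Fenir Standard Time is at UTC−07:45.
02:15 Fenir Standard Time + 7h45m = 10:00 UTC.
1 October 2023 is a Sunday, so the first Monday is October 2 and the fourth is October 23.
1 February 2024 is a Thursday, so the first Sunday is February 4 and the second is February 11.
At the standard offset (UTC−08:00), 10:00 UTC − 8h = 02:00 Dorua Standard Time standard time.
The standard-time date in Dorua Standard Time, 5 February 2024, falls between 23 October 2023 and 11 February 2024, so daylight saving is in effect and Dorua Standard Time is at UTC−07:00.
10:00 UTC − 7h = 03:00 Dorua Standard Time.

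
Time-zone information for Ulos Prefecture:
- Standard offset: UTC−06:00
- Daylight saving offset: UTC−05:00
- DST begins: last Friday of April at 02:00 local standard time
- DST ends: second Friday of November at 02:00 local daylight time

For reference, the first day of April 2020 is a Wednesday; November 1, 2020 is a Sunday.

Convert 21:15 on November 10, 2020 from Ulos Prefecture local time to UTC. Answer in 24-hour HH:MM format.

1 April 2020 is a Wednesday, so Fridays fall on 3, 10, 17, 24; the last is April 24.
1 November 2020 is a Sunday, so the first Friday is November 6 and the second is November 13.
November 10, 2020 falls between 24 April and 13 November, so daylight saving is in effect and Ulos Prefecture is at UTC−05:00.
21:15 local + 5h = 02:15 UTC (rolling into the next day, 11 November 2020).

02:15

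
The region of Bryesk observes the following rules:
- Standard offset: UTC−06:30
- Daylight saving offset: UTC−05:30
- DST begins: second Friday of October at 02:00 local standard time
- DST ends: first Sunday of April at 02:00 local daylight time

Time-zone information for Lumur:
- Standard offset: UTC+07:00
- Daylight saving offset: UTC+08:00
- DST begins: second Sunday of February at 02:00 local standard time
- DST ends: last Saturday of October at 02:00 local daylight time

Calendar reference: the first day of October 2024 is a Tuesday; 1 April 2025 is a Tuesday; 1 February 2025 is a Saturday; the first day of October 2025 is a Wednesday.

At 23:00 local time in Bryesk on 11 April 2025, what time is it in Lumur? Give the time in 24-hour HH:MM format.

1 October 2024 is a Tuesday, so the first Friday is October 4 and the second is October 11.
1 April 2025 is a Tuesday, so the first Sunday is April 6.
11 April 2025 does not fall between 11 October 2024 and 6 April 2025, so daylight saving is not in effect and Bryesk is at UTC−06:30.
23:00 Bryesk + 6h30m = 05:30 UTC (rolling into the next day, 12 April 2025).
1 February 2025 is a Saturday, so the first Sunday is February 2 and the second is February 9.
1 October 2025 is a Wednesday, so Saturdays fall on 4, 11, 18, 25; the last is October 25.
At the standard offset (UTC+07:00), 05:30 UTC + 7h = 12:30 Lumur standard time.
The standard-time date in Lumur, 12 April 2025, lies within the daylight-saving period (9 February – 25 October), so Lumur is on daylight time, UTC+08:00.
05:30 UTC + 8h = 13:30 Lumur.

13:30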